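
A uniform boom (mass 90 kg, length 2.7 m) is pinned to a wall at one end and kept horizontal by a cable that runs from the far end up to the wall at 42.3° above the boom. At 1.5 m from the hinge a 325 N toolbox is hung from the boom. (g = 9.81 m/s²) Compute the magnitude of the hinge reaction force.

|H| ≈ 900 N

Take torques about the hinge: T sin 42.3° · 2.7 = 90×9.81×1.35 + 325×1.5 = 1679.4 N·m.
So T = 1679.4 / (0.6730 × 2.7) = 924.21 N.
ΣF_x = 0: H_x = T cos 42.3° = 683.58 N.
ΣF_y = 0: H_y = (90×9.81 + 325) − T sin 42.3° = 1207.9 − 622.01 = 585.89 N.
|H| = √(H_x² + H_y²) = √((683.58)² + (585.89)²) = 900.3 N.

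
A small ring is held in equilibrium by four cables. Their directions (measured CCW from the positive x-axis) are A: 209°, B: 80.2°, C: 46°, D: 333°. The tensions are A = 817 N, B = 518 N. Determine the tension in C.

T_C ≈ 191 N

Resolve: ΣF_x = 817 cos 209° + 518 cos 80.2° + T_C cos 46° + T_D cos 333° = 0.
        ΣF_y = 817 sin 209° + 518 sin 80.2° + T_C sin 46° + T_D sin 333° = 0.
The known terms sum to (-626.4, 114.4) N, so 0.6947 T_C + 0.8910 T_D = 626.4 and 0.7193 T_C − 0.4540 T_D = -114.4.
Solving simultaneously: T_C = 190.8 N, T_D = 554.2 N.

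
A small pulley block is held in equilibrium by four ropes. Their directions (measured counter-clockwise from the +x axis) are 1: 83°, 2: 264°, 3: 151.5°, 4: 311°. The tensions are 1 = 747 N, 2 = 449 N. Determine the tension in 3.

Resolve: ΣF_x = 747 cos 83° + 449 cos 264° + T_3 cos 151.5° + T_4 cos 311° = 0.
        ΣF_y = 747 sin 83° + 449 sin 264° + T_3 sin 151.5° + T_4 sin 311° = 0.
The known terms sum to (44.1, 294.9) N, so -0.8788 T_3 + 0.6561 T_4 = -44.1 and 0.4772 T_3 − 0.7547 T_4 = -294.9.
Solving simultaneously: T_3 = 647.5 N, T_4 = 800.1 N.

T_3 ≈ 647 N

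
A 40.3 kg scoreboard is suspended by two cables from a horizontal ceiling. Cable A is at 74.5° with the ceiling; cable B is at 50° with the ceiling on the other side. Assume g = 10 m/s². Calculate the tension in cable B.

T_B ≈ 131 N

Weight W = 40.3 × 10 = 403 N acts straight down.
Horizontal: T_A cos 74.5° = T_B cos 50°  →  T_A = 2.405 T_B.
Vertical: T_A sin 74.5° + T_B sin 50° = 403.
Substituting the horizontal relation into the vertical equation gives 3.084 T_B = 403, so T_B = 130.7 N.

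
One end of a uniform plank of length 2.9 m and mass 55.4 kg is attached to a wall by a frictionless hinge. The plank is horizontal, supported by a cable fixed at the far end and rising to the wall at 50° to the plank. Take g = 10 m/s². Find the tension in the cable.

T ≈ 362 N

Take torques about the hinge: T sin 50° · 2.9 = 55.4×10×1.45 = 803.3 N·m.
So T = 803.3 / (0.7660 × 2.9) = 361.6 N.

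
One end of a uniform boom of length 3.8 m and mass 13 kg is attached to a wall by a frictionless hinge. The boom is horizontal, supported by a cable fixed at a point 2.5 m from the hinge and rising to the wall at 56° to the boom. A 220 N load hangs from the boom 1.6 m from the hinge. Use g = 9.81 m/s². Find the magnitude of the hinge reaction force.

Take torques about the hinge: T sin 56° · 2.5 = 13×9.81×1.9 + 220×1.6 = 594.31 N·m.
So T = 594.31 / (0.8290 × 2.5) = 286.75 N.
ΣF_x = 0: H_x = T cos 56° = 160.35 N.
ΣF_y = 0: H_y = (13×9.81 + 220) − T sin 56° = 347.53 − 237.72 = 109.81 N.
|H| = √(H_x² + H_y²) = √((160.35)² + (109.81)²) = 194.34 N.

|H| ≈ 194 N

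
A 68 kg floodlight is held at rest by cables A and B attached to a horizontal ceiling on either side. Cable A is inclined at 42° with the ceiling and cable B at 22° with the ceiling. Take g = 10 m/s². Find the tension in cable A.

Weight W = 68 × 10 = 680 N acts straight down.
Horizontal: T_A cos 42° = T_B cos 22°  →  T_B = 0.8015 T_A.
Vertical: T_A sin 42° + T_B sin 22° = 680.
Substituting the horizontal relation into the vertical equation gives 0.9694 T_A = 680, so T_A = 701.5 N.

T_A ≈ 701 N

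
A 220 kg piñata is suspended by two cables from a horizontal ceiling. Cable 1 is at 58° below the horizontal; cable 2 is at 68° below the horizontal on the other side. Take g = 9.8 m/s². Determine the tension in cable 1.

Weight W = 220 × 9.8 = 2156 N acts straight down.
Horizontal: T_1 cos 58° = T_2 cos 68°  →  T_2 = 1.415 T_1.
Vertical: T_1 sin 58° + T_2 sin 68° = 2156.
Substituting the horizontal relation into the vertical equation gives 2.16 T_1 = 2156, so T_1 = 998.3 N.

T_1 ≈ 998 N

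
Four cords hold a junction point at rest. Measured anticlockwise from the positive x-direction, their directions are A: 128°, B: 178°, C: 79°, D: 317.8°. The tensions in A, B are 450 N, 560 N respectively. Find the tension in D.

Resolve: ΣF_x = 450 cos 128° + 560 cos 178° + T_C cos 79° + T_D cos 317.8° = 0.
        ΣF_y = 450 sin 128° + 560 sin 178° + T_C sin 79° + T_D sin 317.8° = 0.
The known terms sum to (-836.7, 374.1) N, so 0.1908 T_C + 0.7408 T_D = 836.7 and 0.9816 T_C − 0.6717 T_D = -374.1.
Solving simultaneously: T_C = 333 N, T_D = 1044 N.

T_D ≈ 1040 N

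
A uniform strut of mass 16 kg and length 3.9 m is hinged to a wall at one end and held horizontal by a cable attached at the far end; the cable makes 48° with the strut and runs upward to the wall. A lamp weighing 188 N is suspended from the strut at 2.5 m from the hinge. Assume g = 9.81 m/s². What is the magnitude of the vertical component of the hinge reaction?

|H_y| ≈ 146 N

Take torques about the hinge: T sin 48° · 3.9 = 16×9.81×1.95 + 188×2.5 = 776.07 N·m.
So T = 776.07 / (0.7431 × 3.9) = 267.77 N.
ΣF_y = 0: H_y = (16×9.81 + 188) − T sin 48° = 344.96 − 198.99 = 145.97 N.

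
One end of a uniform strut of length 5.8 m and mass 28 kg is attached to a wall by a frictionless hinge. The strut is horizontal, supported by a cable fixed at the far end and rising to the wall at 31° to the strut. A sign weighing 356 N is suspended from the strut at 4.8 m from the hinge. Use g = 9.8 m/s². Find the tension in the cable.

T ≈ 838 N

Take torques about the hinge: T sin 31° · 5.8 = 28×9.8×2.9 + 356×4.8 = 2504.6 N·m.
So T = 2504.6 / (0.5150 × 5.8) = 838.42 N.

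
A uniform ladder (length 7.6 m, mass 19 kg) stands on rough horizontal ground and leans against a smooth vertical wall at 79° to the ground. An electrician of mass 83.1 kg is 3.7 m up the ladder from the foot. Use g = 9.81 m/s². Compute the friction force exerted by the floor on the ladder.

f ≈ 95.3 N

Torques about the foot: N_wall · 7.6 sin 79° = 19×9.81×3.8 cos 79° + 83.1×9.81×3.7 cos 79° → N_wall = 95.261 N.
ΣF_x = 0: f_floor = N_wall = 95.261 N.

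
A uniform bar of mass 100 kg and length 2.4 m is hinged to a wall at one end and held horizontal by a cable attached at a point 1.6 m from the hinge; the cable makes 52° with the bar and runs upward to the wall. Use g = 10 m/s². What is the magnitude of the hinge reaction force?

|H| ≈ 637 N

Take torques about the hinge: T sin 52° · 1.6 = 100×10×1.2 = 1200 N·m.
So T = 1200 / (0.7880 × 1.6) = 951.76 N.
ΣF_x = 0: H_x = T cos 52° = 585.96 N.
ΣF_y = 0: H_y = (100×10) − T sin 52° = 1000 − 750 = 250 N.
|H| = √(H_x² + H_y²) = √((585.96)² + (250)²) = 637.07 N.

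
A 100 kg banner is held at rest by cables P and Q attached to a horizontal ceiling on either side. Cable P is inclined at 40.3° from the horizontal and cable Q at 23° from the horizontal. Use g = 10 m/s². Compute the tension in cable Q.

T_Q ≈ 854 N

Weight W = 100 × 10 = 1000 N acts straight down.
Horizontal: T_P cos 40.3° = T_Q cos 23°  →  T_P = 1.207 T_Q.
Vertical: T_P sin 40.3° + T_Q sin 23° = 1000.
Substituting the horizontal relation into the vertical equation gives 1.171 T_Q = 1000, so T_Q = 853.7 N.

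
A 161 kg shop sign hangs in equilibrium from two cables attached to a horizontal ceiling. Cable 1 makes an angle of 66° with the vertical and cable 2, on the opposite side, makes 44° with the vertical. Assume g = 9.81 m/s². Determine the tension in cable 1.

T_1 ≈ 1170 N

Angles from the horizontal: cable 1 is 90° − 66° = 24°, cable 2 is 90° − 44° = 46°.
Weight W = 161 × 9.81 = 1579 N acts straight down.
Horizontal: T_1 cos 24° = T_2 cos 46°  →  T_2 = 1.315 T_1.
Vertical: T_1 sin 24° + T_2 sin 46° = 1579.
Substituting the horizontal relation into the vertical equation gives 1.353 T_1 = 1579, so T_1 = 1168 N.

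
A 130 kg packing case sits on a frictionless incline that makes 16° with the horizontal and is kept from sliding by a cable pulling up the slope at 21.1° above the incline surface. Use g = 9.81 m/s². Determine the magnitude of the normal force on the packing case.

Take axes along and perpendicular to the incline. Weight components: W sin 16° = 351.5 N down-slope, W cos 16° = 1226 N into the surface.
Along incline: T cos 21.1° = W sin 16° → T = 376.8 N.
Perpendicular: N = W cos 16° − T sin 21.1° = 1090 N.

N ≈ 1090 N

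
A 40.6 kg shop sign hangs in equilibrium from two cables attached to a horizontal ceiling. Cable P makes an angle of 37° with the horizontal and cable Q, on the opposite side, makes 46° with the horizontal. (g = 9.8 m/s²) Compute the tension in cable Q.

T_Q ≈ 320 N

Weight W = 40.6 × 9.8 = 397.9 N acts straight down.
Horizontal: T_P cos 37° = T_Q cos 46°  →  T_P = 0.8698 T_Q.
Vertical: T_P sin 37° + T_Q sin 46° = 397.9.
Substituting the horizontal relation into the vertical equation gives 1.243 T_Q = 397.9, so T_Q = 320.1 N.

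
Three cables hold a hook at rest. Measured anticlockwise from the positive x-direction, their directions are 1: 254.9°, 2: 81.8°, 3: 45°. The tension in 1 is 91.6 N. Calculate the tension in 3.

T_3 ≈ 18.4 N

Resolve: ΣF_x = 91.6 cos 254.9° + T_2 cos 81.8° + T_3 cos 45° = 0.
        ΣF_y = 91.6 sin 254.9° + T_2 sin 81.8° + T_3 sin 45° = 0.
The known terms sum to (-23.86, -88.44) N, so 0.1426 T_2 + 0.7071 T_3 = 23.86 and 0.9898 T_2 + 0.7071 T_3 = 88.44.
Solving simultaneously: T_2 = 76.23 N, T_3 = 18.37 N.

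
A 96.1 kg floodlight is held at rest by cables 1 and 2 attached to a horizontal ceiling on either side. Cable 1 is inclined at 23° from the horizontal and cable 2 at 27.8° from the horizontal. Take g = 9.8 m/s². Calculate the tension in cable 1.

T_1 ≈ 1080 N

Weight W = 96.1 × 9.8 = 941.8 N acts straight down.
Horizontal: T_1 cos 23° = T_2 cos 27.8°  →  T_2 = 1.041 T_1.
Vertical: T_1 sin 23° + T_2 sin 27.8° = 941.8.
Substituting the horizontal relation into the vertical equation gives 0.8761 T_1 = 941.8, so T_1 = 1075 N.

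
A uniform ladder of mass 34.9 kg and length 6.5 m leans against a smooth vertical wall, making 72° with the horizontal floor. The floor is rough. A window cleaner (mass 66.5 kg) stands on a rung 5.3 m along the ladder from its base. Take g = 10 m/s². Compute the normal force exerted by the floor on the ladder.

ΣF_y = 0: N_floor = 34.9×10 + 66.5×10 = 1014 N.

N_floor ≈ 1010 N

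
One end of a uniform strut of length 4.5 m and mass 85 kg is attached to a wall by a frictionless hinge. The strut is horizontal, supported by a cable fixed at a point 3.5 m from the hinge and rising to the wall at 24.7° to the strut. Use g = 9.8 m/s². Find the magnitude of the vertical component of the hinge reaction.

Take torques about the hinge: T sin 24.7° · 3.5 = 85×9.8×2.25 = 1874.3 N·m.
So T = 1874.3 / (0.4179 × 3.5) = 1281.5 N.
ΣF_y = 0: H_y = (85×9.8) − T sin 24.7° = 833 − 535.5 = 297.5 N.

|H_y| ≈ 298 N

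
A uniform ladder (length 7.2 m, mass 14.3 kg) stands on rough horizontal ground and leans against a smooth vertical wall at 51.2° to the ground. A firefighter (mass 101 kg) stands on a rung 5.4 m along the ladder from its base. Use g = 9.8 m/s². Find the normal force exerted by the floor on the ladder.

ΣF_y = 0: N_floor = 14.3×9.8 + 101×9.8 = 1129.9 N.

N_floor ≈ 1130 N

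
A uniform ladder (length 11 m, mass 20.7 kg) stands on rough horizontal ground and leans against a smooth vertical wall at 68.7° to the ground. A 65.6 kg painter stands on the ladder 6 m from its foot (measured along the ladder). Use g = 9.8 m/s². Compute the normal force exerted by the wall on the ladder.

N_wall ≈ 176 N

Torques about the foot: N_wall · 11 sin 68.7° = 20.7×9.8×5.5 cos 68.7° + 65.6×9.8×6 cos 68.7° → N_wall = 176.26 N.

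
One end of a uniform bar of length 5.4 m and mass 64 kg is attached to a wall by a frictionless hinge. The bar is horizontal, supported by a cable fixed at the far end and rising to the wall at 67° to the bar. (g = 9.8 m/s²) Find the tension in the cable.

T ≈ 341 N

Take torques about the hinge: T sin 67° · 5.4 = 64×9.8×2.7 = 1693.4 N·m.
So T = 1693.4 / (0.9205 × 5.4) = 340.68 N.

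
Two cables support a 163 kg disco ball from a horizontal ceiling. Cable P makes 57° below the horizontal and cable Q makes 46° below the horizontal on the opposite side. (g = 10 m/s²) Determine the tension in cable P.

Weight W = 163 × 10 = 1630 N acts straight down.
Horizontal: T_P cos 57° = T_Q cos 46°  →  T_Q = 0.784 T_P.
Vertical: T_P sin 57° + T_Q sin 46° = 1630.
Substituting the horizontal relation into the vertical equation gives 1.403 T_P = 1630, so T_P = 1162 N.

T_P ≈ 1160 N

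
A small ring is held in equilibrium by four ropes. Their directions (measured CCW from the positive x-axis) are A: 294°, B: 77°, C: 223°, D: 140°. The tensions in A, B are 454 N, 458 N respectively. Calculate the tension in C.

T_C ≈ 211 N

Resolve: ΣF_x = 454 cos 294° + 458 cos 77° + T_C cos 223° + T_D cos 140° = 0.
        ΣF_y = 454 sin 294° + 458 sin 77° + T_C sin 223° + T_D sin 140° = 0.
The known terms sum to (287.7, 31.51) N, so -0.7314 T_C − 0.7660 T_D = -287.7 and -0.6820 T_C + 0.6428 T_D = -31.51.
Solving simultaneously: T_C = 210.6 N, T_D = 174.5 N.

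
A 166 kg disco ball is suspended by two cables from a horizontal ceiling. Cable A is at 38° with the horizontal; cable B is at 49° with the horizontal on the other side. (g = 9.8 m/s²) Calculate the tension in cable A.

T_A ≈ 1070 N

Weight W = 166 × 9.8 = 1627 N acts straight down.
Horizontal: T_A cos 38° = T_B cos 49°  →  T_B = 1.201 T_A.
Vertical: T_A sin 38° + T_B sin 49° = 1627.
Substituting the horizontal relation into the vertical equation gives 1.522 T_A = 1627, so T_A = 1069 N.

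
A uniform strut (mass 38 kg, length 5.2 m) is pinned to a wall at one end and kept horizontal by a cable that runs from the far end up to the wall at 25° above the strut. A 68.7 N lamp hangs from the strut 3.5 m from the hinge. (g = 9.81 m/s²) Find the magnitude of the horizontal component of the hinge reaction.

Take torques about the hinge: T sin 25° · 5.2 = 38×9.81×2.6 + 68.7×3.5 = 1209.7 N·m.
So T = 1209.7 / (0.4226 × 5.2) = 550.45 N.
ΣF_x = 0: H_x = T cos 25° = 498.88 N.

H_x ≈ 499 N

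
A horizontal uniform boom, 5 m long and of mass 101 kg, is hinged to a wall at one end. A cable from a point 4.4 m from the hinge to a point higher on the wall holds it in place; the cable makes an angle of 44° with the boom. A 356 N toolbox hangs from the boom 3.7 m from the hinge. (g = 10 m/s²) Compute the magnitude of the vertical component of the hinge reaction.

|H_y| ≈ 493 N

Take torques about the hinge: T sin 44° · 4.4 = 101×10×2.5 + 356×3.7 = 3842.2 N·m.
So T = 3842.2 / (0.6947 × 4.4) = 1257.1 N.
ΣF_y = 0: H_y = (101×10 + 356) − T sin 44° = 1366 − 873.23 = 492.77 N.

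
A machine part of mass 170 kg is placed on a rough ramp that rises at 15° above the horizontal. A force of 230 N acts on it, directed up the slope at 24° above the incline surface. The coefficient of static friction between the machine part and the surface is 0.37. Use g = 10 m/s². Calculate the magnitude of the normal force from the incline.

Axes along / perpendicular to the incline. W sin 15° = 440 N down-slope; W cos 15° = 1642 N into the surface.
Perpendicular: N = W cos 15° − P sin 24° = 1642 − 93.55 = 1549 N.
Along incline: P cos 24° + f = W sin 15° (friction acts up-slope) → f = 440 − 210.1 = 229.9 N.
|f| = 229.9 N ≤ μN = 573 N, so the machine part is indeed static.

N ≈ 1550 N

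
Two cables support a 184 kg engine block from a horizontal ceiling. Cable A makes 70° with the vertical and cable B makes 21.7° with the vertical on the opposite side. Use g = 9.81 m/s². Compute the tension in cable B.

Angles from the horizontal: cable A is 90° − 70° = 20°, cable B is 90° − 21.7° = 68.3°.
Weight W = 184 × 9.81 = 1805 N acts straight down.
Horizontal: T_A cos 20° = T_B cos 68.3°  →  T_A = 0.3935 T_B.
Vertical: T_A sin 20° + T_B sin 68.3° = 1805.
Substituting the horizontal relation into the vertical equation gives 1.064 T_B = 1805, so T_B = 1697 N.

T_B ≈ 1700 N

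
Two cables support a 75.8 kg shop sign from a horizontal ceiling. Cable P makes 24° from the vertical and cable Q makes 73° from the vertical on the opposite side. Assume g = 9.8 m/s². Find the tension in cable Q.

Angles from the horizontal: cable P is 90° − 24° = 66°, cable Q is 90° − 73° = 17°.
Weight W = 75.8 × 9.8 = 742.8 N acts straight down.
Horizontal: T_P cos 66° = T_Q cos 17°  →  T_P = 2.351 T_Q.
Vertical: T_P sin 66° + T_Q sin 17° = 742.8.
Substituting the horizontal relation into the vertical equation gives 2.44 T_Q = 742.8, so T_Q = 304.4 N.

T_Q ≈ 304 N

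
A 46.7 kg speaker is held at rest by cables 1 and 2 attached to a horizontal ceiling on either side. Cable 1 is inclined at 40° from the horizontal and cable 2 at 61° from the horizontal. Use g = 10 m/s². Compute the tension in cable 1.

T_1 ≈ 231 N

Weight W = 46.7 × 10 = 467 N acts straight down.
Horizontal: T_1 cos 40° = T_2 cos 61°  →  T_2 = 1.58 T_1.
Vertical: T_1 sin 40° + T_2 sin 61° = 467.
Substituting the horizontal relation into the vertical equation gives 2.025 T_1 = 467, so T_1 = 230.6 N.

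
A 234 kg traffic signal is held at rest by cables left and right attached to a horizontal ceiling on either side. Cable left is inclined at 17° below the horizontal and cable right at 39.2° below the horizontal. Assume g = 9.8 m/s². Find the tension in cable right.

T_right ≈ 2640 N

Weight W = 234 × 9.8 = 2293 N acts straight down.
Horizontal: T_left cos 17° = T_right cos 39.2°  →  T_left = 0.8104 T_right.
Vertical: T_left sin 17° + T_right sin 39.2° = 2293.
Substituting the horizontal relation into the vertical equation gives 0.869 T_right = 2293, so T_right = 2639 N.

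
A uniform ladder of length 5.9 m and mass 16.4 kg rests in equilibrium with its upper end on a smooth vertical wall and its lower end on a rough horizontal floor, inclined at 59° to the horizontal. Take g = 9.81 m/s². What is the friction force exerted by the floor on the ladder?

f ≈ 48.3 N

Torques about the foot: N_wall · 5.9 sin 59° = 16.4×9.81×2.95 cos 59° → N_wall = 48.334 N.
ΣF_x = 0: f_floor = N_wall = 48.334 N.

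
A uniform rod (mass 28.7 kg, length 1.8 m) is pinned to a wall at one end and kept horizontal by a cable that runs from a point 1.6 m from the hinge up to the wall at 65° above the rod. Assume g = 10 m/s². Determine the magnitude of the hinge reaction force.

Take torques about the hinge: T sin 65° · 1.6 = 28.7×10×0.9 = 258.3 N·m.
So T = 258.3 / (0.9063 × 1.6) = 178.13 N.
ΣF_x = 0: H_x = T cos 65° = 75.28 N.
ΣF_y = 0: H_y = (28.7×10) − T sin 65° = 287 − 161.44 = 125.56 N.
|H| = √(H_x² + H_y²) = √((75.28)² + (125.56)²) = 146.4 N.

|H| ≈ 146 N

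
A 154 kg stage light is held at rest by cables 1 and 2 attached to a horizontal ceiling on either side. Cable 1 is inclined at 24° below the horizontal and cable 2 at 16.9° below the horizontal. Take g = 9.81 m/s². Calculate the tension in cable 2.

Weight W = 154 × 9.81 = 1511 N acts straight down.
Horizontal: T_1 cos 24° = T_2 cos 16.9°  →  T_1 = 1.047 T_2.
Vertical: T_1 sin 24° + T_2 sin 16.9° = 1511.
Substituting the horizontal relation into the vertical equation gives 0.7167 T_2 = 1511, so T_2 = 2108 N.

T_2 ≈ 2110 N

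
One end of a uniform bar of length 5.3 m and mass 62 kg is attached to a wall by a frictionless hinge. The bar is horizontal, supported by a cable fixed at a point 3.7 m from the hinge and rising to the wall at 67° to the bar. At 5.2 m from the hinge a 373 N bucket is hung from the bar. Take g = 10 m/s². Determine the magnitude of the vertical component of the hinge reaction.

|H_y| ≈ 24.7 N

Take torques about the hinge: T sin 67° · 3.7 = 62×10×2.65 + 373×5.2 = 3582.6 N·m.
So T = 3582.6 / (0.9205 × 3.7) = 1051.9 N.
ΣF_y = 0: H_y = (62×10 + 373) − T sin 67° = 993 − 968.27 = 24.73 N.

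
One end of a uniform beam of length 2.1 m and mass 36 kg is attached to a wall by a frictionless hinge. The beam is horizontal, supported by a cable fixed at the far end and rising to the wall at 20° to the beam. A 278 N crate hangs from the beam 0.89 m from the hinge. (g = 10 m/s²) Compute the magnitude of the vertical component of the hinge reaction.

|H_y| ≈ 340 N

Take torques about the hinge: T sin 20° · 2.1 = 36×10×1.05 + 278×0.89 = 625.42 N·m.
So T = 625.42 / (0.3420 × 2.1) = 870.76 N.
ΣF_y = 0: H_y = (36×10 + 278) − T sin 20° = 638 − 297.82 = 340.18 N.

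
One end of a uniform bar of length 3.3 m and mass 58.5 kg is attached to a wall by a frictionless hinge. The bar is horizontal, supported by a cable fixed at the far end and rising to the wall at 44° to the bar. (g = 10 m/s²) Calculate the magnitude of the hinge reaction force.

Take torques about the hinge: T sin 44° · 3.3 = 58.5×10×1.65 = 965.25 N·m.
So T = 965.25 / (0.6947 × 3.3) = 421.07 N.
ΣF_x = 0: H_x = T cos 44° = 302.89 N.
ΣF_y = 0: H_y = (58.5×10) − T sin 44° = 585 − 292.5 = 292.5 N.
|H| = √(H_x² + H_y²) = √((302.89)² + (292.5)²) = 421.07 N.

|H| ≈ 421 N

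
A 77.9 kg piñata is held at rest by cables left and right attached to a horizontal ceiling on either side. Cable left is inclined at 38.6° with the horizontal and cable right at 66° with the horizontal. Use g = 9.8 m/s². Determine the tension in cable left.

Weight W = 77.9 × 9.8 = 763.4 N acts straight down.
Horizontal: T_left cos 38.6° = T_right cos 66°  →  T_right = 1.921 T_left.
Vertical: T_left sin 38.6° + T_right sin 66° = 763.4.
Substituting the horizontal relation into the vertical equation gives 2.379 T_left = 763.4, so T_left = 320.9 N.

T_left ≈ 321 N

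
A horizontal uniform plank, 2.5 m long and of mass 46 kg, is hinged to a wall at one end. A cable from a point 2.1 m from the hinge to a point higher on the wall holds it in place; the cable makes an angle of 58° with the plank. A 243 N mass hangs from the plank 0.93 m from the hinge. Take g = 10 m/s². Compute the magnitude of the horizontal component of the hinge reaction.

Take torques about the hinge: T sin 58° · 2.1 = 46×10×1.25 + 243×0.93 = 800.99 N·m.
So T = 800.99 / (0.8480 × 2.1) = 449.77 N.
ΣF_x = 0: H_x = T cos 58° = 238.34 N.

H_x ≈ 238 N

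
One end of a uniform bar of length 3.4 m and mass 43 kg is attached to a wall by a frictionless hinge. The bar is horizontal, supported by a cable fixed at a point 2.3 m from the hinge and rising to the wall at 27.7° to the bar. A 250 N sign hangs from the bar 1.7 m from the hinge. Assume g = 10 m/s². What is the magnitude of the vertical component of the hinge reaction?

|H_y| ≈ 177 N

Take torques about the hinge: T sin 27.7° · 2.3 = 43×10×1.7 + 250×1.7 = 1156 N·m.
So T = 1156 / (0.4648 × 2.3) = 1081.2 N.
ΣF_y = 0: H_y = (43×10 + 250) − T sin 27.7° = 680 − 502.61 = 177.39 N.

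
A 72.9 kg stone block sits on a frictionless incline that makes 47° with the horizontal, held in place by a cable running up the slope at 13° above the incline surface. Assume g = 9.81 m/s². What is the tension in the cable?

Take axes along and perpendicular to the incline. Weight components: W sin 47° = 523 N down-slope, W cos 47° = 487.7 N into the surface.
Along incline: T cos 13° = W sin 47° → T = 536.8 N.
Perpendicular: N = W cos 47° − T sin 13° = 367 N.

T ≈ 537 N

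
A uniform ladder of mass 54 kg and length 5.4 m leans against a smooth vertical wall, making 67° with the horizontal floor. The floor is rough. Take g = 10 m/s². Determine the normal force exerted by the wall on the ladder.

N_wall ≈ 115 N

Torques about the foot: N_wall · 5.4 sin 67° = 54×10×2.7 cos 67° → N_wall = 114.61 N.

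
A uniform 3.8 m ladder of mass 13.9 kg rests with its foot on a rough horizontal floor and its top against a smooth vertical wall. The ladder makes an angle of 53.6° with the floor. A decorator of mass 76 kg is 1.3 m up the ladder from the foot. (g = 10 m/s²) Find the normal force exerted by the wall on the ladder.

Torques about the foot: N_wall · 3.8 sin 53.6° = 13.9×10×1.9 cos 53.6° + 76×10×1.3 cos 53.6° → N_wall = 242.93 N.

N_wall ≈ 243 N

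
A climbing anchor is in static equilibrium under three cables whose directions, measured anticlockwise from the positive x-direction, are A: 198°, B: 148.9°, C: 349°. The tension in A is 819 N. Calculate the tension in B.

T_B ≈ 1160 N

Resolve: ΣF_x = 819 cos 198° + T_B cos 148.9° + T_C cos 349° = 0.
        ΣF_y = 819 sin 198° + T_B sin 148.9° + T_C sin 349° = 0.
The known terms sum to (-778.9, -253.1) N, so -0.8563 T_B + 0.9816 T_C = 778.9 and 0.5165 T_B − 0.1908 T_C = 253.1.
Solving simultaneously: T_B = 1155 N, T_C = 1801 N.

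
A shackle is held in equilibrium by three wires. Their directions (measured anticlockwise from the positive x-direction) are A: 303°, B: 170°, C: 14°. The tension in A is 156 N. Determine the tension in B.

T_B ≈ 363 N

Resolve: ΣF_x = 156 cos 303° + T_B cos 170° + T_C cos 14° = 0.
        ΣF_y = 156 sin 303° + T_B sin 170° + T_C sin 14° = 0.
The known terms sum to (84.96, -130.8) N, so -0.9848 T_B + 0.9703 T_C = -84.96 and 0.1736 T_B + 0.2419 T_C = 130.8.
Solving simultaneously: T_B = 362.6 N, T_C = 280.5 N.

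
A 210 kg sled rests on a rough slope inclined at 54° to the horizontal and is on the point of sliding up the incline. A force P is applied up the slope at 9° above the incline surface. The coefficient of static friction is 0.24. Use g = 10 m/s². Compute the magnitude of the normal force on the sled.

N ≈ 930 N

On the verge of sliding up the incline, friction equals μN and acts down the slope.
Perpendicular: N + P sin 9° = W cos 54° = 1234 N.
Along incline: P cos 9° = W sin 54° + μN  with W sin 54° = 1699 N.
Solving the pair for P and N: P = 1946 N, N = 929.9 N (and f = μN = 223.2 N).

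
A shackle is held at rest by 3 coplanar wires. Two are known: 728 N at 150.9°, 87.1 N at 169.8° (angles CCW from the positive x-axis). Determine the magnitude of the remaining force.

Sum the known components: ΣF_x = -721.8 N, ΣF_y = 369.5 N.
For equilibrium the remaining force must supply (−ΣF_x, −ΣF_y) = (721.8, -369.5) N.
Magnitude = √((721.8)² + (-369.5)²) = 810.9 N; direction = atan2(-369.5, 721.8) = 332.9°.

F ≈ 811 N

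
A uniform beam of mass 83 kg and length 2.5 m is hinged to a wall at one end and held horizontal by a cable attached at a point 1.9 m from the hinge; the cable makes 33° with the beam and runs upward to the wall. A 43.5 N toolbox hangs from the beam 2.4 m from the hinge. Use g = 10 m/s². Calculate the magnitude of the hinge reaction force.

|H| ≈ 965 N

Take torques about the hinge: T sin 33° · 1.9 = 83×10×1.25 + 43.5×2.4 = 1141.9 N·m.
So T = 1141.9 / (0.5446 × 1.9) = 1103.5 N.
ΣF_x = 0: H_x = T cos 33° = 925.46 N.
ΣF_y = 0: H_y = (83×10 + 43.5) − T sin 33° = 873.5 − 601 = 272.5 N.
|H| = √(H_x² + H_y²) = √((925.46)² + (272.5)²) = 964.74 N.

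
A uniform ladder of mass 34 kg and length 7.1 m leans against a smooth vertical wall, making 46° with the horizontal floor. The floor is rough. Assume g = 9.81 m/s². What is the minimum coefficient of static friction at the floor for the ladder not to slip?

ΣF_y = 0: N_floor = 34×9.81 = 333.54 N.
Torques about the foot: N_wall · 7.1 sin 46° = 34×9.81×3.55 cos 46° → N_wall = 161.05 N.
ΣF_x = 0: f_floor = N_wall = 161.05 N.
μ_min = f_floor / N_floor = 161.05 / 333.54 = 0.4828.

μ_min ≈ 0.483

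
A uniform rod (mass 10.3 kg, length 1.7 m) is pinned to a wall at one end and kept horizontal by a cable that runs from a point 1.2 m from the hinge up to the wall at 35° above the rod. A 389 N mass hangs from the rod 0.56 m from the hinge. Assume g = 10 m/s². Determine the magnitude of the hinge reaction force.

Take torques about the hinge: T sin 35° · 1.2 = 10.3×10×0.85 + 389×0.56 = 305.39 N·m.
So T = 305.39 / (0.5736 × 1.2) = 443.69 N.
ΣF_x = 0: H_x = T cos 35° = 363.45 N.
ΣF_y = 0: H_y = (10.3×10 + 389) − T sin 35° = 492 − 254.49 = 237.51 N.
|H| = √(H_x² + H_y²) = √((363.45)² + (237.51)²) = 434.17 N.

|H| ≈ 434 N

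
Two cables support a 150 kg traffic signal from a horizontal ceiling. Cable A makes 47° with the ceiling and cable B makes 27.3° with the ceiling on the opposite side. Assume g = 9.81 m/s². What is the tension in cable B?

T_B ≈ 1040 N

Weight W = 150 × 9.81 = 1472 N acts straight down.
Horizontal: T_A cos 47° = T_B cos 27.3°  →  T_A = 1.303 T_B.
Vertical: T_A sin 47° + T_B sin 27.3° = 1472.
Substituting the horizontal relation into the vertical equation gives 1.412 T_B = 1472, so T_B = 1042 N.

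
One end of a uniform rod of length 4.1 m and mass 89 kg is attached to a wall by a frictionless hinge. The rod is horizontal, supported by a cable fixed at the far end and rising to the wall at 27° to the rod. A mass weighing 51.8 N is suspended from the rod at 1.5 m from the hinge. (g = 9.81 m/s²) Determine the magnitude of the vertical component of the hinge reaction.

Take torques about the hinge: T sin 27° · 4.1 = 89×9.81×2.05 + 51.8×1.5 = 1867.5 N·m.
So T = 1867.5 / (0.4540 × 4.1) = 1003.3 N.
ΣF_y = 0: H_y = (89×9.81 + 51.8) − T sin 27° = 924.89 − 455.5 = 469.39 N.

|H_y| ≈ 469 N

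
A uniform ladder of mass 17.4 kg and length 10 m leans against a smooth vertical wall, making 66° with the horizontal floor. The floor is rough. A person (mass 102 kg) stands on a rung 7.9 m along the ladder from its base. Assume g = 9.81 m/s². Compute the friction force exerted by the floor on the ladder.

Torques about the foot: N_wall · 10 sin 66° = 17.4×9.81×5 cos 66° + 102×9.81×7.9 cos 66° → N_wall = 389.95 N.
ΣF_x = 0: f_floor = N_wall = 389.95 N.

f ≈ 390 N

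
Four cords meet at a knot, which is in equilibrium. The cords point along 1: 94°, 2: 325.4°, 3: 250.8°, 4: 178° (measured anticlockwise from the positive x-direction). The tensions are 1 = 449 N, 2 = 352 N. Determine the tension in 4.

Resolve: ΣF_x = 449 cos 94° + 352 cos 325.4° + T_3 cos 250.8° + T_4 cos 178° = 0.
        ΣF_y = 449 sin 94° + 352 sin 325.4° + T_3 sin 250.8° + T_4 sin 178° = 0.
The known terms sum to (258.4, 248) N, so -0.3289 T_3 − 0.9994 T_4 = -258.4 and -0.9444 T_3 + 0.0349 T_4 = -248.
Solving simultaneously: T_3 = 268.9 N, T_4 = 170.1 N.

T_4 ≈ 170 N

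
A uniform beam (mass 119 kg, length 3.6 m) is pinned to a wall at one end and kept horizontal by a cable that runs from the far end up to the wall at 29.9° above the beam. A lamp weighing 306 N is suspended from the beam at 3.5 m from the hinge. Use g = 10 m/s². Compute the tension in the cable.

Take torques about the hinge: T sin 29.9° · 3.6 = 119×10×1.8 + 306×3.5 = 3213 N·m.
So T = 3213 / (0.4985 × 3.6) = 1790.4 N.

T ≈ 1790 N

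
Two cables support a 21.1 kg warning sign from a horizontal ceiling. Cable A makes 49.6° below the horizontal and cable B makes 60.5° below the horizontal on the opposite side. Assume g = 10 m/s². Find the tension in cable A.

Weight W = 21.1 × 10 = 211 N acts straight down.
Horizontal: T_A cos 49.6° = T_B cos 60.5°  →  T_B = 1.316 T_A.
Vertical: T_A sin 49.6° + T_B sin 60.5° = 211.
Substituting the horizontal relation into the vertical equation gives 1.907 T_A = 211, so T_A = 110.6 N.

T_A ≈ 111 N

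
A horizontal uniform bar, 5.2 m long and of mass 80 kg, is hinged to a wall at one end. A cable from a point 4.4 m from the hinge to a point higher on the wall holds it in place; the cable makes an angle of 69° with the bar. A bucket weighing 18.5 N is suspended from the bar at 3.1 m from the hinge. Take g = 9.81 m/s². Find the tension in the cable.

T ≈ 511 N

Take torques about the hinge: T sin 69° · 4.4 = 80×9.81×2.6 + 18.5×3.1 = 2097.8 N·m.
So T = 2097.8 / (0.9336 × 4.4) = 510.7 N.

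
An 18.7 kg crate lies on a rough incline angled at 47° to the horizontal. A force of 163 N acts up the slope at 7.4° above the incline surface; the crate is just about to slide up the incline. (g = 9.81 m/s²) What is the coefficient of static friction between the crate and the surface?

μ ≈ 0.264

On the verge of sliding up the incline, friction is at its maximum μN and acts down the slope.
Perpendicular to incline: N = W cos 47° − P sin 7.4° = 125.1 − 20.99 = 104.1 N.
Along incline: P cos 7.4° − μN = W sin 47° → μ = −(W sin 47° − P cos 7.4°) / N = 0.2639.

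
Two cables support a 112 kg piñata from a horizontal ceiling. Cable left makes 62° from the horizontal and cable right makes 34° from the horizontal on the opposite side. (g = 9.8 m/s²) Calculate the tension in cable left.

T_left ≈ 915 N

Weight W = 112 × 9.8 = 1098 N acts straight down.
Horizontal: T_left cos 62° = T_right cos 34°  →  T_right = 0.5663 T_left.
Vertical: T_left sin 62° + T_right sin 34° = 1098.
Substituting the horizontal relation into the vertical equation gives 1.2 T_left = 1098, so T_left = 915 N.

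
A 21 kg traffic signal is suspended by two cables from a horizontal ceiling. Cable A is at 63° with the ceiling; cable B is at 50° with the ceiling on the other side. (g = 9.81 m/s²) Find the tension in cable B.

Weight W = 21 × 9.81 = 206 N acts straight down.
Horizontal: T_A cos 63° = T_B cos 50°  →  T_A = 1.416 T_B.
Vertical: T_A sin 63° + T_B sin 50° = 206.
Substituting the horizontal relation into the vertical equation gives 2.028 T_B = 206, so T_B = 101.6 N.

T_B ≈ 102 N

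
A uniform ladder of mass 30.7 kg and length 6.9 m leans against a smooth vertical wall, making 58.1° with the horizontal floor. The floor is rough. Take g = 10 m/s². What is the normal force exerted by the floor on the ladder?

ΣF_y = 0: N_floor = 30.7×10 = 307 N.

N_floor ≈ 307 N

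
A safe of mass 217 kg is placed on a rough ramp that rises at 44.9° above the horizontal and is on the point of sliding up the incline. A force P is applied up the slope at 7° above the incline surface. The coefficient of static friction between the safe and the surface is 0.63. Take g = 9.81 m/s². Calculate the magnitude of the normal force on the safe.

On the verge of sliding up the incline, friction equals μN and acts down the slope.
Perpendicular: N + P sin 7° = W cos 44.9° = 1508 N.
Along incline: P cos 7° = W sin 44.9° + μN  with W sin 44.9° = 1503 N.
Solving the pair for P and N: P = 2294 N, N = 1228 N (and f = μN = 773.9 N).

N ≈ 1230 N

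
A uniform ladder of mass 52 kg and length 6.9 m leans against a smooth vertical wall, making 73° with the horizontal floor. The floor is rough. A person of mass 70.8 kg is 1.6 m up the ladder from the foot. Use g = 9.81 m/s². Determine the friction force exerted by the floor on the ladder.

f ≈ 127 N

Torques about the foot: N_wall · 6.9 sin 73° = 52×9.81×3.45 cos 73° + 70.8×9.81×1.6 cos 73° → N_wall = 127.22 N.
ΣF_x = 0: f_floor = N_wall = 127.22 N.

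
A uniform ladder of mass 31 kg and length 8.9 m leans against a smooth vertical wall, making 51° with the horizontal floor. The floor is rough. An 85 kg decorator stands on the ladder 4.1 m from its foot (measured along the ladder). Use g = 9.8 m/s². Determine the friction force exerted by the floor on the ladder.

Torques about the foot: N_wall · 8.9 sin 51° = 31×9.8×4.45 cos 51° + 85×9.8×4.1 cos 51° → N_wall = 433.75 N.
ΣF_x = 0: f_floor = N_wall = 433.75 N.

f ≈ 434 N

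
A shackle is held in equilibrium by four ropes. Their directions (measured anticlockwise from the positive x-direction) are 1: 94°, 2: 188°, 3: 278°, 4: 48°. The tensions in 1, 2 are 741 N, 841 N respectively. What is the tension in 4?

T_4 ≈ 1030 N

Resolve: ΣF_x = 741 cos 94° + 841 cos 188° + T_3 cos 278° + T_4 cos 48° = 0.
        ΣF_y = 741 sin 94° + 841 sin 188° + T_3 sin 278° + T_4 sin 48° = 0.
The known terms sum to (-884.5, 622.2) N, so 0.1392 T_3 + 0.6691 T_4 = 884.5 and -0.9903 T_3 + 0.7431 T_4 = -622.2.
Solving simultaneously: T_3 = 1402 N, T_4 = 1030 N.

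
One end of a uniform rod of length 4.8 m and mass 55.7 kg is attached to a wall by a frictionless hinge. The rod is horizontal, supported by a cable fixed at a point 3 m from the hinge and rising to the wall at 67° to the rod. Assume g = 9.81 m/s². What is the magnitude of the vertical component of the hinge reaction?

Take torques about the hinge: T sin 67° · 3 = 55.7×9.81×2.4 = 1311.4 N·m.
So T = 1311.4 / (0.9205 × 3) = 474.88 N.
ΣF_y = 0: H_y = (55.7×9.81) − T sin 67° = 546.42 − 437.13 = 109.28 N.

|H_y| ≈ 109 N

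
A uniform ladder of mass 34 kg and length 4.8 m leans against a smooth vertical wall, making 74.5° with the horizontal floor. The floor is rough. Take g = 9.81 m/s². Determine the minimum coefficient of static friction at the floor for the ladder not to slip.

μ_min ≈ 0.139

ΣF_y = 0: N_floor = 34×9.81 = 333.54 N.
Torques about the foot: N_wall · 4.8 sin 74.5° = 34×9.81×2.4 cos 74.5° → N_wall = 46.249 N.
ΣF_x = 0: f_floor = N_wall = 46.249 N.
μ_min = f_floor / N_floor = 46.249 / 333.54 = 0.1387.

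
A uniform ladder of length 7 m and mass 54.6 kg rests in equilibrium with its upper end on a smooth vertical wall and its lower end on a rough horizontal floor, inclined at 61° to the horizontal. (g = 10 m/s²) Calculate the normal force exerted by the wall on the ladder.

Torques about the foot: N_wall · 7 sin 61° = 54.6×10×3.5 cos 61° → N_wall = 151.33 N.

N_wall ≈ 151 N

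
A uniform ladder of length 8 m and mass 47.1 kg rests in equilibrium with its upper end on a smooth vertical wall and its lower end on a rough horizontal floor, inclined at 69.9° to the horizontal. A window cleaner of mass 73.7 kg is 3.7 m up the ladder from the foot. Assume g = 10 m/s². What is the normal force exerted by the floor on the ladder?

ΣF_y = 0: N_floor = 47.1×10 + 73.7×10 = 1208 N.

N_floor ≈ 1210 N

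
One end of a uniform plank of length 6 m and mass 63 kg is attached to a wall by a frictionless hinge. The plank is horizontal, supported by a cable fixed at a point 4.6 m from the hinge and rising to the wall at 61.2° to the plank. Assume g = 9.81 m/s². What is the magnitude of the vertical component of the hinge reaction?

Take torques about the hinge: T sin 61.2° · 4.6 = 63×9.81×3 = 1854.1 N·m.
So T = 1854.1 / (0.8763 × 4.6) = 459.96 N.
ΣF_y = 0: H_y = (63×9.81) − T sin 61.2° = 618.03 − 403.06 = 214.97 N.

|H_y| ≈ 215 N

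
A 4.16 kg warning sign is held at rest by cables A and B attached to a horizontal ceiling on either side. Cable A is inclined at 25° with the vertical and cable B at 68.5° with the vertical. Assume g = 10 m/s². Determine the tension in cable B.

Angles from the horizontal: cable A is 90° − 25° = 65°, cable B is 90° − 68.5° = 21.5°.
Weight W = 4.16 × 10 = 41.6 N acts straight down.
Horizontal: T_A cos 65° = T_B cos 21.5°  →  T_A = 2.202 T_B.
Vertical: T_A sin 65° + T_B sin 21.5° = 41.6.
Substituting the horizontal relation into the vertical equation gives 2.362 T_B = 41.6, so T_B = 17.61 N.

T_B ≈ 17.6 N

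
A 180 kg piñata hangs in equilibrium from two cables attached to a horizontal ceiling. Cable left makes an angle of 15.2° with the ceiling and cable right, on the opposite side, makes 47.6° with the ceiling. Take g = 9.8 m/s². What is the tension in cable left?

T_left ≈ 1340 N

Weight W = 180 × 9.8 = 1764 N acts straight down.
Horizontal: T_left cos 15.2° = T_right cos 47.6°  →  T_right = 1.431 T_left.
Vertical: T_left sin 15.2° + T_right sin 47.6° = 1764.
Substituting the horizontal relation into the vertical equation gives 1.319 T_left = 1764, so T_left = 1337 N.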